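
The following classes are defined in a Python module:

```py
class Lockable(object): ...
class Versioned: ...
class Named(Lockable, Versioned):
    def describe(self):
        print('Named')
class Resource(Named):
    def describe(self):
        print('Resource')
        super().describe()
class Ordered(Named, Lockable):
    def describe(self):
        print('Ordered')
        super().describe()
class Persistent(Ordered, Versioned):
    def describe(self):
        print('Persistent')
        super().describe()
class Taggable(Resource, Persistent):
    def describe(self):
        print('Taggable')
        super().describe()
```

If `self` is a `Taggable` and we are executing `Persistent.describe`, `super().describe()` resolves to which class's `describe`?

Ordered

L[Taggable] = Taggable + merge(L[Resource], L[Persistent], [Resource Persistent])
  take Resource:  [Resource Named Lockable Versioned object] + [Persistent Ordered Named Lockable Versioned object] + [Resource Persistent]
  take Persistent:  [Named Lockable Versioned object] + [Persistent Ordered Named Lockable Versioned object] + [Persistent]
  take Ordered:  [Named Lockable Versioned object] + [Ordered Named Lockable Versioned object]
  take Named:  [Named Lockable Versioned object] + [Named Lockable Versioned object]
  take Lockable:  [Lockable Versioned object] + [Lockable Versioned object]
  take Versioned:  [Versioned object] + [Versioned object]
  take object:  [object] + [object]
MRO: Taggable Resource Persistent Ordered Named Lockable Versioned object
super() in Persistent.describe on a Taggable instance goes to the class after Persistent in Taggable's MRO: Ordered.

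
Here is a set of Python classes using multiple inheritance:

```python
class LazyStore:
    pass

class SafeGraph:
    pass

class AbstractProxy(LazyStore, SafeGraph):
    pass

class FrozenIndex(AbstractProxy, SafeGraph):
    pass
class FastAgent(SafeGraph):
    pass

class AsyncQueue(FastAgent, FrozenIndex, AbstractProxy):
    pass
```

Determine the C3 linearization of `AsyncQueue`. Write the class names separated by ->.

L[AsyncQueue] = AsyncQueue + merge(L[FastAgent], L[FrozenIndex], L[AbstractProxy], [FastAgent FrozenIndex AbstractProxy])
  take FastAgent:  [FastAgent SafeGraph object] + [FrozenIndex AbstractProxy LazyStore SafeGraph object] + [AbstractProxy LazyStore SafeGraph object] + [FastAgent FrozenIndex AbstractProxy]
  take FrozenIndex:  [SafeGraph object] + [FrozenIndex AbstractProxy LazyStore SafeGraph object] + [AbstractProxy LazyStore SafeGraph object] + [FrozenIndex AbstractProxy]
  take AbstractProxy:  [SafeGraph object] + [AbstractProxy LazyStore SafeGraph object] + [AbstractProxy LazyStore SafeGraph object] + [AbstractProxy]
  take LazyStore:  [SafeGraph object] + [LazyStore SafeGraph object] + [LazyStore SafeGraph object]
  take SafeGraph:  [SafeGraph object] + [SafeGraph object] + [SafeGraph object]
  take object:  [object] + [object] + [object]

AsyncQueue -> FastAgent -> FrozenIndex -> AbstractProxy -> LazyStore -> SafeGraph -> object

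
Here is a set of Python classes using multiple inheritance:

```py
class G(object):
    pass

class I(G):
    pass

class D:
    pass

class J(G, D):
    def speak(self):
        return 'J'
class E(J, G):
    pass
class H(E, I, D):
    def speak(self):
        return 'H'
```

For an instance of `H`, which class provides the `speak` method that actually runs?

H

L[H] = H + merge(L[E], L[I], L[D], [E I D])
  take E:  [E J G D object] + [I G object] + [D object] + [E I D]
  take J:  [J G D object] + [I G object] + [D object] + [I D]
  take I:  [G D object] + [I G object] + [D object] + [I D]
  take G:  [G D object] + [G object] + [D object] + [D]
  take D:  [D object] + [object] + [D object] + [D]
  take object:  [object] + [object] + [object]
MRO: H E J I G D object
speak is defined in: H, J. First along the MRO is H.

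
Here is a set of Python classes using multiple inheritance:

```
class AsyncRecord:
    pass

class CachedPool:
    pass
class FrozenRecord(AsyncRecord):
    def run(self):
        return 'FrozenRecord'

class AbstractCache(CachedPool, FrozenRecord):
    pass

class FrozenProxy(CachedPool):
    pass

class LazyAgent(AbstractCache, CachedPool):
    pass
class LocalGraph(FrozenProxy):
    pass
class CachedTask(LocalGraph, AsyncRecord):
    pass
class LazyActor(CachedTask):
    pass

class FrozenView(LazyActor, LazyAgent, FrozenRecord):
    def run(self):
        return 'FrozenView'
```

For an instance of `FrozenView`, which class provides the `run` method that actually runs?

FrozenView

L[FrozenView] = FrozenView + merge(L[LazyActor], L[LazyAgent], L[FrozenRecord], [LazyActor LazyAgent FrozenRecord])
  take LazyActor:  [LazyActor CachedTask LocalGraph FrozenProxy CachedPool AsyncRecord object] + [LazyAgent AbstractCache CachedPool FrozenRecord AsyncRecord object] + [FrozenRecord AsyncRecord object] + [LazyActor LazyAgent FrozenRecord]
  take CachedTask:  [CachedTask LocalGraph FrozenProxy CachedPool AsyncRecord object] + [LazyAgent AbstractCache CachedPool FrozenRecord AsyncRecord object] + [FrozenRecord AsyncRecord object] + [LazyAgent FrozenRecord]
  take LocalGraph:  [LocalGraph FrozenProxy CachedPool AsyncRecord object] + [LazyAgent AbstractCache CachedPool FrozenRecord AsyncRecord object] + [FrozenRecord AsyncRecord object] + [LazyAgent FrozenRecord]
  take FrozenProxy:  [FrozenProxy CachedPool AsyncRecord object] + [LazyAgent AbstractCache CachedPool FrozenRecord AsyncRecord object] + [FrozenRecord AsyncRecord object] + [LazyAgent FrozenRecord]
  take LazyAgent:  [CachedPool AsyncRecord object] + [LazyAgent AbstractCache CachedPool FrozenRecord AsyncRecord object] + [FrozenRecord AsyncRecord object] + [LazyAgent FrozenRecord]
  take AbstractCache:  [CachedPool AsyncRecord object] + [AbstractCache CachedPool FrozenRecord AsyncRecord object] + [FrozenRecord AsyncRecord object] + [FrozenRecord]
  take CachedPool:  [CachedPool AsyncRecord object] + [CachedPool FrozenRecord AsyncRecord object] + [FrozenRecord AsyncRecord object] + [FrozenRecord]
  take FrozenRecord:  [AsyncRecord object] + [FrozenRecord AsyncRecord object] + [FrozenRecord AsyncRecord object] + [FrozenRecord]
  take AsyncRecord:  [AsyncRecord object] + [AsyncRecord object] + [AsyncRecord object]
  take object:  [object] + [object] + [object]
MRO: FrozenView LazyActor CachedTask LocalGraph FrozenProxy LazyAgent AbstractCache CachedPool FrozenRecord AsyncRecord object
run is defined in: FrozenRecord, FrozenView. First along the MRO is FrozenView.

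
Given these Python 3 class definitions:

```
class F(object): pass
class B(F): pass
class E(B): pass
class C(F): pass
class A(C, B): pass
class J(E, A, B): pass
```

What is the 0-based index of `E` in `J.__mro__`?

1

L[J] = J + merge(L[E], L[A], L[B], [E A B])
  take E:  [E B F object] + [A C B F object] + [B F object] + [E A B]
  take A:  [B F object] + [A C B F object] + [B F object] + [A B]
  take C:  [B F object] + [C B F object] + [B F object] + [B]
  take B:  [B F object] + [B F object] + [B F object] + [B]
  take F:  [F object] + [F object] + [F object]
  take object:  [object] + [object] + [object]
MRO: J E A C B F object
E sits at index 1.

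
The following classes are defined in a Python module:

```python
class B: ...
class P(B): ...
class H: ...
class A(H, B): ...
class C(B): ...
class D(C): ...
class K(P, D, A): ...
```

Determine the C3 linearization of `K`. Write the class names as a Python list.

L[K] = K + merge(L[P], L[D], L[A], [P D A])
  take P:  [P B object] + [D C B object] + [A H B object] + [P D A]
  take D:  [B object] + [D C B object] + [A H B object] + [D A]
  take C:  [B object] + [C B object] + [A H B object] + [A]
  take A:  [B object] + [B object] + [A H B object] + [A]
  take H:  [B object] + [B object] + [H B object]
  take B:  [B object] + [B object] + [B object]
  take object:  [object] + [object] + [object]

[K, P, D, C, A, H, B, object]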